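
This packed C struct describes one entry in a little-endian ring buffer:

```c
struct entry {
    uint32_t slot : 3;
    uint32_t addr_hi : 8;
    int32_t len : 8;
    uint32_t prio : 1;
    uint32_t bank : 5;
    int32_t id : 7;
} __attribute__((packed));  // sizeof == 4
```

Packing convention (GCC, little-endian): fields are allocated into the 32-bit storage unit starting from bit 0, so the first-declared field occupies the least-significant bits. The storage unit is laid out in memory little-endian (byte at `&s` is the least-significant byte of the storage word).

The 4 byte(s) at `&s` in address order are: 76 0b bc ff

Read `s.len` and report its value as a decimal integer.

-127

[0]=0x76 [1]=0x0b [2]=0xbc [3]=0xff (little-endian) → word 0xffbc0b76
slot [0+:3] = (word>>0) & 0x7 = 6
addr_hi [3+:8] = (word>>3) & 0xff = 110
len [11+:8] = (word>>11) & 0xff = 129  ←
prio [19+:1] = (word>>19) & 0x1 = 1
bank [20+:5] = (word>>20) & 0x1f = 27
id [25+:7] = (word>>25) & 0x7f = 127
len signed 8b, MSB=1: 129 - 256 = -127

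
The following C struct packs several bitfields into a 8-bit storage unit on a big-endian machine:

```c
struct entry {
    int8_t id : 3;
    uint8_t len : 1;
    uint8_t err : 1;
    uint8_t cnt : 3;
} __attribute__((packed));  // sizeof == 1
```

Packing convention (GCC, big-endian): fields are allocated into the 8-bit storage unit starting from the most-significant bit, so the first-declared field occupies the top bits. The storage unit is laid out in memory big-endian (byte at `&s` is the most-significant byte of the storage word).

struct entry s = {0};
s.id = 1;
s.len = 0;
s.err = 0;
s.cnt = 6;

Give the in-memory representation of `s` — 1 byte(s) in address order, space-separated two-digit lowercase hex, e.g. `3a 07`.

id:3 = 1 → 0x1 << 5 → word 0x20
len:1 = 0 → 0x0 << 4 → word 0x20
err:1 = 0 → 0x0 << 3 → word 0x20
cnt:3 = 6 → 0x6 << 0 → word 0x26
word = 0x26 → big-endian bytes:
  [0]=0x26

26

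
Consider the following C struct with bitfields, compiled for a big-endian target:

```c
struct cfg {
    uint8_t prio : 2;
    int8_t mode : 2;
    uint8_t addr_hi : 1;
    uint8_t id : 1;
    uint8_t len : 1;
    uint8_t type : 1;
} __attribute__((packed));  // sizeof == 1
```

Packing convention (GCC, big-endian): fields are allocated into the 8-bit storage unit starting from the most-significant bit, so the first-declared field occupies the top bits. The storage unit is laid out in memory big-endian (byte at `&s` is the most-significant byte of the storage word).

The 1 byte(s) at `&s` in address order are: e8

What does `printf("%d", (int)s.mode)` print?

-2

[0]=0xe8 (big-endian) → word 0xe8
prio:2 @ bit 6 → (0xe8>>6)&0x3 = 0x3
mode:2 @ bit 4 → (0xe8>>4)&0x3 = 0x2  ←
addr_hi:1 @ bit 3 → (0xe8>>3)&0x1 = 0x1
id:1 @ bit 2 → (0xe8>>2)&0x1 = 0x0
len:1 @ bit 1 → (0xe8>>1)&0x1 = 0x0
type:1 @ bit 0 → (0xe8>>0)&0x1 = 0x0
mode signed 2b, MSB=1: 2 - 4 = -2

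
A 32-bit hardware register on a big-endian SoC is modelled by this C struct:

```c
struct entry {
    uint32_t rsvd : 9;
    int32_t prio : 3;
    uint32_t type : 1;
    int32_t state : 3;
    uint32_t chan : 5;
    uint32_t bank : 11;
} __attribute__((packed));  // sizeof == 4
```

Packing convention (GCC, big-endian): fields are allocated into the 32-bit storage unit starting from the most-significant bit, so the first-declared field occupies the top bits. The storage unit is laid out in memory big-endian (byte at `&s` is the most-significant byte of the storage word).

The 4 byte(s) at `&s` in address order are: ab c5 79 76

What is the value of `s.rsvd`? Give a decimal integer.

[0]=0xab [1]=0xc5 [2]=0x79 [3]=0x76 (big-endian) → word 0xabc57976
rsvd:9 @ bit 23 → (0xabc57976>>23)&0x1ff = 0x157  ←
prio:3 @ bit 20 → (0xabc57976>>20)&0x7 = 0x4
type:1 @ bit 19 → (0xabc57976>>19)&0x1 = 0x0
state:3 @ bit 16 → (0xabc57976>>16)&0x7 = 0x5
chan:5 @ bit 11 → (0xabc57976>>11)&0x1f = 0xf
bank:11 @ bit 0 → (0xabc57976>>0)&0x7ff = 0x176

343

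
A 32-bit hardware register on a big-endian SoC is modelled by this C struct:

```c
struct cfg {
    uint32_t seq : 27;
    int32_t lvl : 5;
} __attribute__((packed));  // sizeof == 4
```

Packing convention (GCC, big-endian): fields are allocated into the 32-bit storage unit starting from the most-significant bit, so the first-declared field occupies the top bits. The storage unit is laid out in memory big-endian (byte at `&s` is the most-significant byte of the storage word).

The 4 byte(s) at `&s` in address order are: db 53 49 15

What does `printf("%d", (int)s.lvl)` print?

-11

[0]=0xdb [1]=0x53 [2]=0x49 [3]=0x15 (big-endian) → word 0xdb534915
seq:27 @ bit 5 → (0xdb534915>>5)&0x7ffffff = 0x6da9a48
lvl:5 @ bit 0 → (0xdb534915>>0)&0x1f = 0x15  ←
lvl signed 5b, MSB=1: 21 - 32 = -11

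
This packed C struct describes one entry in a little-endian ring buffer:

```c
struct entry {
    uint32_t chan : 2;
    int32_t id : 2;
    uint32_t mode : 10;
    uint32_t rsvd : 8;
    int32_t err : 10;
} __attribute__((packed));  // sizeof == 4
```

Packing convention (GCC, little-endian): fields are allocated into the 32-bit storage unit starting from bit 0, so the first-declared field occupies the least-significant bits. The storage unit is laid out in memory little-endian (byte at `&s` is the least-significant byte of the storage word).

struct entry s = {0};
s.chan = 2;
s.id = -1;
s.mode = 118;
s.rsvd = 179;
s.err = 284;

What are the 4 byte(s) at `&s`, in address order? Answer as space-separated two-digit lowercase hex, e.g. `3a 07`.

6e c7 2c 47

chan (2b) val=2 bits=0x2 at bit 0: 0x00000002
id (2b) val=-1 bits=0x3 at bit 2: 0x0000000e
mode (10b) val=118 bits=0x76 at bit 4: 0x0000076e
rsvd (8b) val=179 bits=0xb3 at bit 14: 0x002cc76e
err (10b) val=284 bits=0x11c at bit 22: 0x472cc76e
word = 0x472cc76e → little-endian bytes:
  [0]=0x6e  [1]=0xc7  [2]=0x2c  [3]=0x47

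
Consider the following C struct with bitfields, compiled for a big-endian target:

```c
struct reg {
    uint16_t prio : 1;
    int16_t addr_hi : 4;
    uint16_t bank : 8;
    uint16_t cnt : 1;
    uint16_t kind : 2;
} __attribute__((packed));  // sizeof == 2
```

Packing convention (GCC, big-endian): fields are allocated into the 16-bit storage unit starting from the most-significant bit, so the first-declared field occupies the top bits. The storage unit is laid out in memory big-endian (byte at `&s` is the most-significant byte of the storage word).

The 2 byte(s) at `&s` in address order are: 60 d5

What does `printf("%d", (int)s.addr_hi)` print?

[0]=0x60 [1]=0xd5 (big-endian) → word 0x60d5
prio:1 @ bit 15 → (0x60d5>>15)&0x1 = 0x0
addr_hi:4 @ bit 11 → (0x60d5>>11)&0xf = 0xc  ←
bank:8 @ bit 3 → (0x60d5>>3)&0xff = 0x1a
cnt:1 @ bit 2 → (0x60d5>>2)&0x1 = 0x1
kind:2 @ bit 0 → (0x60d5>>0)&0x3 = 0x1
addr_hi signed 4b, MSB=1: 12 - 16 = -4

-4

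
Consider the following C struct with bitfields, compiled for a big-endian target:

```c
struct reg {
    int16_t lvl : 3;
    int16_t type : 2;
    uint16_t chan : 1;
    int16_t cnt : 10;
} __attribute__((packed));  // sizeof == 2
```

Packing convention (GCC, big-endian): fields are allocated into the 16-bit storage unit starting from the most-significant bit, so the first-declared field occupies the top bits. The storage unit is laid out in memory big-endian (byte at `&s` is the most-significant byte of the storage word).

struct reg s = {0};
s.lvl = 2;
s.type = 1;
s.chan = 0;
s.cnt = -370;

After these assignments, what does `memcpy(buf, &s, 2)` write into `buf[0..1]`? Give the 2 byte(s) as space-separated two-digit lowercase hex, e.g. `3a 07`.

lvl:3 = 2 → 0x2 << 13 → word 0x4000
type:2 = 1 → 0x1 << 11 → word 0x4800
chan:1 = 0 → 0x0 << 10 → word 0x4800
cnt:10 = -370 → 0x28e << 0 → word 0x4a8e
word = 0x4a8e → big-endian bytes:
  [0]=0x4a  [1]=0x8e

4a 8e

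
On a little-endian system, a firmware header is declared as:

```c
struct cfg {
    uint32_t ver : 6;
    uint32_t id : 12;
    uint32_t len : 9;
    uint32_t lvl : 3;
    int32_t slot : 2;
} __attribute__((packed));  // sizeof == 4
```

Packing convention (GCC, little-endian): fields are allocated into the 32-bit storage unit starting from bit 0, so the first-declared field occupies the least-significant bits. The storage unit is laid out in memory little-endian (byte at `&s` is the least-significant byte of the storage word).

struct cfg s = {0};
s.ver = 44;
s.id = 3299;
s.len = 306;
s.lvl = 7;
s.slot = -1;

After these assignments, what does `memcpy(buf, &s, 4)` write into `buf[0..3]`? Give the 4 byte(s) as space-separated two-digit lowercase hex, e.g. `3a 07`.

ver (6b) val=44 bits=0x2c at bit 0: 0x0000002c
id (12b) val=3299 bits=0xce3 at bit 6: 0x000338ec
len (9b) val=306 bits=0x132 at bit 18: 0x04cb38ec
lvl (3b) val=7 bits=0x7 at bit 27: 0x3ccb38ec
slot (2b) val=-1 bits=0x3 at bit 30: 0xfccb38ec
word = 0xfccb38ec → little-endian bytes:
  [0]=0xec  [1]=0x38  [2]=0xcb  [3]=0xfc

ec 38 cb fc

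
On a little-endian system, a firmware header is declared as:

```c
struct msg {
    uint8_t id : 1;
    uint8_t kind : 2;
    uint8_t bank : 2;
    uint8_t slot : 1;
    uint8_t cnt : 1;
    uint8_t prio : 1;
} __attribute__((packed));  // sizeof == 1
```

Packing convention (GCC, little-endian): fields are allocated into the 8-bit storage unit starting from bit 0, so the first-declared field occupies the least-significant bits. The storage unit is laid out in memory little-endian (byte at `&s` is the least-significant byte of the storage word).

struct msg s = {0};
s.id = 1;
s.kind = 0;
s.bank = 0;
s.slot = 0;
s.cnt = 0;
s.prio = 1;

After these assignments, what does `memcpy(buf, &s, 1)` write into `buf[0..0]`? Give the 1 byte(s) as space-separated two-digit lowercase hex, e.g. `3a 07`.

id (1b) val=1 bits=0x1 at bit 0: 0x01
kind (2b) val=0 bits=0x0 at bit 1: 0x01
bank (2b) val=0 bits=0x0 at bit 3: 0x01
slot (1b) val=0 bits=0x0 at bit 5: 0x01
cnt (1b) val=0 bits=0x0 at bit 6: 0x01
prio (1b) val=1 bits=0x1 at bit 7: 0x81
word = 0x81 → little-endian bytes:
  [0]=0x81

81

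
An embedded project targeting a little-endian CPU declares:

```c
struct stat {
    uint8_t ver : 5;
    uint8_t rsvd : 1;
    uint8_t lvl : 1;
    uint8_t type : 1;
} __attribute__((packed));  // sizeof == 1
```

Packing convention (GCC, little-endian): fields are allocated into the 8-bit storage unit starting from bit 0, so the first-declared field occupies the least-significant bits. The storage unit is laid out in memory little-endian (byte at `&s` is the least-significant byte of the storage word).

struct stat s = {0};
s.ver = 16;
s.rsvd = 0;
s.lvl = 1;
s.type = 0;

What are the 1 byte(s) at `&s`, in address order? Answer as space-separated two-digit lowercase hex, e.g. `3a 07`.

ver (5b) val=16 bits=0x10 at bit 0: 0x10
rsvd (1b) val=0 bits=0x0 at bit 5: 0x10
lvl (1b) val=1 bits=0x1 at bit 6: 0x50
type (1b) val=0 bits=0x0 at bit 7: 0x50
word = 0x50 → little-endian bytes:
  [0]=0x50

50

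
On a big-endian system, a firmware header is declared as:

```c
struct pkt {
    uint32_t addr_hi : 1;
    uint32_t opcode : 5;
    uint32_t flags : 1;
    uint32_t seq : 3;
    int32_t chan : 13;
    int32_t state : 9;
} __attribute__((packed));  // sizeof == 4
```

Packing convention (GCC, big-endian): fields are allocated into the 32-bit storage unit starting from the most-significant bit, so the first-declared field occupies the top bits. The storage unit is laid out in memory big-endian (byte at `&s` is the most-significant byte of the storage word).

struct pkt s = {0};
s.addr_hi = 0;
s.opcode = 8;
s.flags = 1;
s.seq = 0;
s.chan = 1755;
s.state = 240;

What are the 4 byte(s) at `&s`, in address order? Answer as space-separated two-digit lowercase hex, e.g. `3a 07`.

[31+:1] addr_hi=0 & 0x1 = 0x0; word=0x00000000
[26+:5] opcode=8 & 0x1f = 0x8; word=0x20000000
[25+:1] flags=1 & 0x1 = 0x1; word=0x22000000
[22+:3] seq=0 & 0x7 = 0x0; word=0x22000000
[9+:13] chan=1755 & 0x1fff = 0x6db; word=0x220db600
[0+:9] state=240 & 0x1ff = 0xf0; word=0x220db6f0
word = 0x220db6f0 → big-endian bytes:
  [0]=0x22  [1]=0x0d  [2]=0xb6  [3]=0xf0

22 0d b6 f0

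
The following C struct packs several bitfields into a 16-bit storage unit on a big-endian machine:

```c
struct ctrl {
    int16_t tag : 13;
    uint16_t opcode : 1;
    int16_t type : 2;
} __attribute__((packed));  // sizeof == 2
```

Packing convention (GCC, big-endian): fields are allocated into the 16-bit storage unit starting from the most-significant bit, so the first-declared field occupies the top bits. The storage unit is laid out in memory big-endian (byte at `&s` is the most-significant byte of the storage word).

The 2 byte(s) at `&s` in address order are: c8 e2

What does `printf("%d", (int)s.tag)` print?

[0]=0xc8 [1]=0xe2 (big-endian) → word 0xc8e2
tag [3+:13] = (word>>3) & 0x1fff = 6428  ←
opcode [2+:1] = (word>>2) & 0x1 = 0
type [0+:2] = (word>>0) & 0x3 = 2
tag signed 13b, MSB=1: 6428 - 8192 = -1764

-1764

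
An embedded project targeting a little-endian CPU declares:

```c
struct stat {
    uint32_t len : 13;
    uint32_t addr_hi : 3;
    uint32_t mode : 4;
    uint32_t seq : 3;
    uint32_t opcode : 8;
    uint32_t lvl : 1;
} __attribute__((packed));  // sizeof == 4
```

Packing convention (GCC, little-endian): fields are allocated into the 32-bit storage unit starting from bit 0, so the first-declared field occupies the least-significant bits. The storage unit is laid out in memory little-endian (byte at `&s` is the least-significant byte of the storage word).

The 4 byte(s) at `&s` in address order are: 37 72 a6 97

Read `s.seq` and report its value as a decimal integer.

2

[0]=0x37 [1]=0x72 [2]=0xa6 [3]=0x97 (little-endian) → word 0x97a67237
len [0+:13] = (word>>0) & 0x1fff = 4663
addr_hi [13+:3] = (word>>13) & 0x7 = 3
mode [16+:4] = (word>>16) & 0xf = 6
seq [20+:3] = (word>>20) & 0x7 = 2  ←
opcode [23+:8] = (word>>23) & 0xff = 47
lvl [31+:1] = (word>>31) & 0x1 = 1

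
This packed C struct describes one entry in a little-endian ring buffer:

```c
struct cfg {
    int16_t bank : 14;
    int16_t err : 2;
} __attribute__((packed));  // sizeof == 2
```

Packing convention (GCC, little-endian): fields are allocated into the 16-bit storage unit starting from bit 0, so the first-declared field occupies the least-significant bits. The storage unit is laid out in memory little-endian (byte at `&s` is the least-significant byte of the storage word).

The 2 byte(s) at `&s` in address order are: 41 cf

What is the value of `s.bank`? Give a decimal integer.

3905

[0]=0x41 [1]=0xcf (little-endian) → word 0xcf41
bank [0+:14] = (word>>0) & 0x3fff = 3905  ←
err [14+:2] = (word>>14) & 0x3 = 3
bank signed 14b, MSB=0: value = 3905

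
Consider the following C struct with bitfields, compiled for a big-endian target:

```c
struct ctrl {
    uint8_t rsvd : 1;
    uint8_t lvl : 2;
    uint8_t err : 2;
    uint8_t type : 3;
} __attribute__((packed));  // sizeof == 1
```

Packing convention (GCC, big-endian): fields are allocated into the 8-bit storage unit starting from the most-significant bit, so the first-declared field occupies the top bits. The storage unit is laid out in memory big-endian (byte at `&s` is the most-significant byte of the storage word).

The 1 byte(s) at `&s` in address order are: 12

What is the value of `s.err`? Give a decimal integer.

2

[0]=0x12 (big-endian) → word 0x12
rsvd:1 @ bit 7 → (0x12>>7)&0x1 = 0x0
lvl:2 @ bit 5 → (0x12>>5)&0x3 = 0x0
err:2 @ bit 3 → (0x12>>3)&0x3 = 0x2  ←
type:3 @ bit 0 → (0x12>>0)&0x7 = 0x2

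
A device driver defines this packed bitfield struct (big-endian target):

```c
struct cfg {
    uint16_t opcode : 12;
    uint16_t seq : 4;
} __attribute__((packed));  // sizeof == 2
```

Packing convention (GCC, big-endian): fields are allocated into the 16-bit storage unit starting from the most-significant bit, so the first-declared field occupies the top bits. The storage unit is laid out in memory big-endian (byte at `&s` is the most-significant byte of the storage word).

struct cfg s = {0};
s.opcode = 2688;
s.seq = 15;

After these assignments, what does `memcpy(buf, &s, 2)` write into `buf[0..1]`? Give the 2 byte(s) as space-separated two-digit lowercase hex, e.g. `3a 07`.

a8 0f

opcode:12 = 2688 → 0xa80 << 4 → word 0xa800
seq:4 = 15 → 0xf << 0 → word 0xa80f
word = 0xa80f → big-endian bytes:
  [0]=0xa8  [1]=0x0f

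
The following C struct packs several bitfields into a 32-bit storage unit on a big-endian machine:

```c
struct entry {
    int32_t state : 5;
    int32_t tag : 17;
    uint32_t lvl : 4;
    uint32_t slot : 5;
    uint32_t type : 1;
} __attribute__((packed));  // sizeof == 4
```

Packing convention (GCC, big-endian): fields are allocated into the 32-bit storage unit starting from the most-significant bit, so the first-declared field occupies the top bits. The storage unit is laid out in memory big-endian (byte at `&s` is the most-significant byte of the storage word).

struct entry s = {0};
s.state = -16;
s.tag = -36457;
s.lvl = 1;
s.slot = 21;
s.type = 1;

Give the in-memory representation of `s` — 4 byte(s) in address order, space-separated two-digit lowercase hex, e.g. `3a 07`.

[27+:5] state=-16 & 0x1f = 0x10; word=0x80000000
[10+:17] tag=-36457 & 0x1ffff = 0x17197; word=0x85c65c00
[6+:4] lvl=1 & 0xf = 0x1; word=0x85c65c40
[1+:5] slot=21 & 0x1f = 0x15; word=0x85c65c6a
[0+:1] type=1 & 0x1 = 0x1; word=0x85c65c6b
word = 0x85c65c6b → big-endian bytes:
  [0]=0x85  [1]=0xc6  [2]=0x5c  [3]=0x6b

85 c6 5c 6b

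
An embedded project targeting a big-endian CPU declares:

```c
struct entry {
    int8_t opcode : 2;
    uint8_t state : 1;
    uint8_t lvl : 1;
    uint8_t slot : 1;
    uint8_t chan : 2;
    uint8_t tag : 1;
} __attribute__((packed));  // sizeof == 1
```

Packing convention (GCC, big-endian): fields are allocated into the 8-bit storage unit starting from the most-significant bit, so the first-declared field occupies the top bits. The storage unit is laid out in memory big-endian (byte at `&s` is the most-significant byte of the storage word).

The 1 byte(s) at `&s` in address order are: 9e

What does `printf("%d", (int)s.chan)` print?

3

[0]=0x9e (big-endian) → word 0x9e
opcode [6+:2] = (word>>6) & 0x3 = 2
state [5+:1] = (word>>5) & 0x1 = 0
lvl [4+:1] = (word>>4) & 0x1 = 1
slot [3+:1] = (word>>3) & 0x1 = 1
chan [1+:2] = (word>>1) & 0x3 = 3  ←
tag [0+:1] = (word>>0) & 0x1 = 0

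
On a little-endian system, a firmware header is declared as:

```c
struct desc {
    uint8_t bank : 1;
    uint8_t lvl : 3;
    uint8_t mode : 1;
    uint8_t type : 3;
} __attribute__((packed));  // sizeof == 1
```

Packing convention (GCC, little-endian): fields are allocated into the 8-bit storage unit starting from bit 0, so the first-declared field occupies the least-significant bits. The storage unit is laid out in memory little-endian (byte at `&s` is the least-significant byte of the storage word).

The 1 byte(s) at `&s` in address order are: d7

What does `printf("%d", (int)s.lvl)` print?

3

[0]=0xd7 (little-endian) → word 0xd7
bank:1 @ bit 0 → (0xd7>>0)&0x1 = 0x1
lvl:3 @ bit 1 → (0xd7>>1)&0x7 = 0x3  ←
mode:1 @ bit 4 → (0xd7>>4)&0x1 = 0x1
type:3 @ bit 5 → (0xd7>>5)&0x7 = 0x6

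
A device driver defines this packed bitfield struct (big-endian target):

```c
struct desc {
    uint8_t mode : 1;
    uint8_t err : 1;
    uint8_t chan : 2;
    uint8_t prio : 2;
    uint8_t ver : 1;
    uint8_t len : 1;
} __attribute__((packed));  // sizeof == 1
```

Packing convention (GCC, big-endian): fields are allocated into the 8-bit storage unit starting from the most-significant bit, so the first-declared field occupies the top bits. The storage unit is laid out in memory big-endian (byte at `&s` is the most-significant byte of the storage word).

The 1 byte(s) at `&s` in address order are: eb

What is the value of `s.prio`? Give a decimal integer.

2

[0]=0xeb (big-endian) → word 0xeb
mode:1 @ bit 7 → (0xeb>>7)&0x1 = 0x1
err:1 @ bit 6 → (0xeb>>6)&0x1 = 0x1
chan:2 @ bit 4 → (0xeb>>4)&0x3 = 0x2
prio:2 @ bit 2 → (0xeb>>2)&0x3 = 0x2  ←
ver:1 @ bit 1 → (0xeb>>1)&0x1 = 0x1
len:1 @ bit 0 → (0xeb>>0)&0x1 = 0x1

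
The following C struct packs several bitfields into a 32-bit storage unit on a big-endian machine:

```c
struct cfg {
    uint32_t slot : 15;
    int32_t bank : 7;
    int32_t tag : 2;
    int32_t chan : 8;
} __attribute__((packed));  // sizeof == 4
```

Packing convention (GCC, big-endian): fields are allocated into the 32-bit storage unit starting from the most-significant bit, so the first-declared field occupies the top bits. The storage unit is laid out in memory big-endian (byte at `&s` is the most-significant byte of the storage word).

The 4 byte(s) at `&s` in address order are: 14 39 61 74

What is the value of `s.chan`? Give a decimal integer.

[0]=0x14 [1]=0x39 [2]=0x61 [3]=0x74 (big-endian) → word 0x14396174
slot:15 @ bit 17 → (0x14396174>>17)&0x7fff = 0xa1c
bank:7 @ bit 10 → (0x14396174>>10)&0x7f = 0x58
tag:2 @ bit 8 → (0x14396174>>8)&0x3 = 0x1
chan:8 @ bit 0 → (0x14396174>>0)&0xff = 0x74  ←
chan signed 8b, MSB=0: value = 116

116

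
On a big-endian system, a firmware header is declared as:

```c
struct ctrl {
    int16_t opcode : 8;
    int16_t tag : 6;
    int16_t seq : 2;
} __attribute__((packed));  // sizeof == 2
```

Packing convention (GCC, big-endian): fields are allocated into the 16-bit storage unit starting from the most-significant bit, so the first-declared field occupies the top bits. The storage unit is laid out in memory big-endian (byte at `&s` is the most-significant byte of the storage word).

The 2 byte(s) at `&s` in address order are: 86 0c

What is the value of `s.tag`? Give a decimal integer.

[0]=0x86 [1]=0x0c (big-endian) → word 0x860c
opcode:8 @ bit 8 → (0x860c>>8)&0xff = 0x86
tag:6 @ bit 2 → (0x860c>>2)&0x3f = 0x3  ←
seq:2 @ bit 0 → (0x860c>>0)&0x3 = 0x0
tag signed 6b, MSB=0: value = 3

3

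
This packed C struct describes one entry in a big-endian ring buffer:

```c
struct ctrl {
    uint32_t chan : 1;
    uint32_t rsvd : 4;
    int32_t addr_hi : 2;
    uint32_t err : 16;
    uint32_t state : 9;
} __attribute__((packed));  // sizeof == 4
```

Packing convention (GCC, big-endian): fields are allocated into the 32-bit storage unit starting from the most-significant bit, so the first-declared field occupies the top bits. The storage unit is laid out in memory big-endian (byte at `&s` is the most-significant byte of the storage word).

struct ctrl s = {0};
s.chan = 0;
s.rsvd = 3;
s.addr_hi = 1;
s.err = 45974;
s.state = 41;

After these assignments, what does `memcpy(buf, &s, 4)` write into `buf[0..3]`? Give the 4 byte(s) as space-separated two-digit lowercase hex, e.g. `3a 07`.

1b 67 2c 29

chan:1 = 0 → 0x0 << 31 → word 0x00000000
rsvd:4 = 3 → 0x3 << 27 → word 0x18000000
addr_hi:2 = 1 → 0x1 << 25 → word 0x1a000000
err:16 = 45974 → 0xb396 << 9 → word 0x1b672c00
state:9 = 41 → 0x29 << 0 → word 0x1b672c29
word = 0x1b672c29 → big-endian bytes:
  [0]=0x1b  [1]=0x67  [2]=0x2c  [3]=0x29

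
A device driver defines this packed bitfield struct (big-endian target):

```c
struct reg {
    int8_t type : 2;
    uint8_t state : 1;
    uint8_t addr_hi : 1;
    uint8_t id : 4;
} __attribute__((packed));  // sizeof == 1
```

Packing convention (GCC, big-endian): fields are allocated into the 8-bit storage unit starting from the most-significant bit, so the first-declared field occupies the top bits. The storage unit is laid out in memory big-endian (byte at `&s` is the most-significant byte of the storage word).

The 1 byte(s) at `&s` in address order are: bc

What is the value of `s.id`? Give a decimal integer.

[0]=0xbc (big-endian) → word 0xbc
type:2 @ bit 6 → (0xbc>>6)&0x3 = 0x2
state:1 @ bit 5 → (0xbc>>5)&0x1 = 0x1
addr_hi:1 @ bit 4 → (0xbc>>4)&0x1 = 0x1
id:4 @ bit 0 → (0xbc>>0)&0xf = 0xc  ←

12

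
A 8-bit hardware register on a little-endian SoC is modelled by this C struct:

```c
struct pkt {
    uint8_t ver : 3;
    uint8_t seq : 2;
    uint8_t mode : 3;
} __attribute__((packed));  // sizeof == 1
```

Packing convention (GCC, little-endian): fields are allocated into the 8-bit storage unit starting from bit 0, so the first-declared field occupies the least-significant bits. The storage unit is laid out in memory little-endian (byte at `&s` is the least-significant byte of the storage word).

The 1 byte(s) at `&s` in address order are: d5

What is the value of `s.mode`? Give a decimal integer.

6

[0]=0xd5 (little-endian) → word 0xd5
ver:3 @ bit 0 → (0xd5>>0)&0x7 = 0x5
seq:2 @ bit 3 → (0xd5>>3)&0x3 = 0x2
mode:3 @ bit 5 → (0xd5>>5)&0x7 = 0x6  ←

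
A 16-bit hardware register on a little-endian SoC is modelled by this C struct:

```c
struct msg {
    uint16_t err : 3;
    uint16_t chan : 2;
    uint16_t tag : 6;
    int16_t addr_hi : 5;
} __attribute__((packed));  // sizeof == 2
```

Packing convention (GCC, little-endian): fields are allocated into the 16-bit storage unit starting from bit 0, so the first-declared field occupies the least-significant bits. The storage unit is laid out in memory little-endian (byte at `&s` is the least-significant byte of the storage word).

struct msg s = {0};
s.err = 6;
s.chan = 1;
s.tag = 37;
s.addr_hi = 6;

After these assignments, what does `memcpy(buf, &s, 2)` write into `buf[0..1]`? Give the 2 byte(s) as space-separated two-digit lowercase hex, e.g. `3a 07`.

err (3b) val=6 bits=0x6 at bit 0: 0x0006
chan (2b) val=1 bits=0x1 at bit 3: 0x000e
tag (6b) val=37 bits=0x25 at bit 5: 0x04ae
addr_hi (5b) val=6 bits=0x6 at bit 11: 0x34ae
word = 0x34ae → little-endian bytes:
  [0]=0xae  [1]=0x34

ae 34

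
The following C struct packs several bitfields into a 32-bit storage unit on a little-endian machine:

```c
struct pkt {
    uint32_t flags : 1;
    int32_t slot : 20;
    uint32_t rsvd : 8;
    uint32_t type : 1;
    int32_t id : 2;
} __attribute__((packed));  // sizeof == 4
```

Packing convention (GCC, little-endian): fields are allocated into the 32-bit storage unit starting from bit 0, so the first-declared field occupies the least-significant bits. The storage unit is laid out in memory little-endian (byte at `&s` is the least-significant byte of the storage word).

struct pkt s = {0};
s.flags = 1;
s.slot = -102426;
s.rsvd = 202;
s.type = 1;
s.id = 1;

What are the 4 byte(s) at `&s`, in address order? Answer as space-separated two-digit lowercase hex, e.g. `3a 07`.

flags:1 = 1 → 0x1 << 0 → word 0x00000001
slot:20 = -102426 → 0xe6fe6 << 1 → word 0x001cdfcd
rsvd:8 = 202 → 0xca << 21 → word 0x195cdfcd
type:1 = 1 → 0x1 << 29 → word 0x395cdfcd
id:2 = 1 → 0x1 << 30 → word 0x795cdfcd
word = 0x795cdfcd → little-endian bytes:
  [0]=0xcd  [1]=0xdf  [2]=0x5c  [3]=0x79

cd df 5c 79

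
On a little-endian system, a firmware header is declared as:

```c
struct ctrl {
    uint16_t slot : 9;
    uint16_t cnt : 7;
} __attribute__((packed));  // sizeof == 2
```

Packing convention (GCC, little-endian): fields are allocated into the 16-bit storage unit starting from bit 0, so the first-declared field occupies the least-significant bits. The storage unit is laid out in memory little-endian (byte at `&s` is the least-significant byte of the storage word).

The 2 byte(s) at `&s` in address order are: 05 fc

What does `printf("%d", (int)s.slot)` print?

5

[0]=0x05 [1]=0xfc (little-endian) → word 0xfc05
slot:9 @ bit 0 → (0xfc05>>0)&0x1ff = 0x5  ←
cnt:7 @ bit 9 → (0xfc05>>9)&0x7f = 0x7e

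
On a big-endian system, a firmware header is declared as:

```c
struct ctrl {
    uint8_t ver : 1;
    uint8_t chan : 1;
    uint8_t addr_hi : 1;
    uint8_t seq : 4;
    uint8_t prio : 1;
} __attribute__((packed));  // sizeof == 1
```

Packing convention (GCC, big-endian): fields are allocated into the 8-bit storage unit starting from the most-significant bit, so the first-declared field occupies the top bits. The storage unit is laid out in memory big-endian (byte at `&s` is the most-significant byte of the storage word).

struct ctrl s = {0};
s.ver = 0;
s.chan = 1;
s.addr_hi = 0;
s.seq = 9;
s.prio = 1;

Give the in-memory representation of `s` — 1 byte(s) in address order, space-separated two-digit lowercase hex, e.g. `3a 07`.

53

ver:1 = 0 → 0x0 << 7 → word 0x00
chan:1 = 1 → 0x1 << 6 → word 0x40
addr_hi:1 = 0 → 0x0 << 5 → word 0x40
seq:4 = 9 → 0x9 << 1 → word 0x52
prio:1 = 1 → 0x1 << 0 → word 0x53
word = 0x53 → big-endian bytes:
  [0]=0x53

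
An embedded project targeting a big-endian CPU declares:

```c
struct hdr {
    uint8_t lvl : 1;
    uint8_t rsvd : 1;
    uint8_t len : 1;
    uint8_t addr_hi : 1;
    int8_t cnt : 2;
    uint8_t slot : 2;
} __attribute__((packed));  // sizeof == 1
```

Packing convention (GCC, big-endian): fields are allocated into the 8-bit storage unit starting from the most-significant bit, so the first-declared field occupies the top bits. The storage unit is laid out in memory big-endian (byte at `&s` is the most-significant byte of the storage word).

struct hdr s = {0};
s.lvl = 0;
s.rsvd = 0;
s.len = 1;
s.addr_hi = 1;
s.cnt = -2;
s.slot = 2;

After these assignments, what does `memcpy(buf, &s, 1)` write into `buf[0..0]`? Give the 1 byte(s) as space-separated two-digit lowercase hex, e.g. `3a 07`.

lvl:1 = 0 → 0x0 << 7 → word 0x00
rsvd:1 = 0 → 0x0 << 6 → word 0x00
len:1 = 1 → 0x1 << 5 → word 0x20
addr_hi:1 = 1 → 0x1 << 4 → word 0x30
cnt:2 = -2 → 0x2 << 2 → word 0x38
slot:2 = 2 → 0x2 << 0 → word 0x3a
word = 0x3a → big-endian bytes:
  [0]=0x3a

3a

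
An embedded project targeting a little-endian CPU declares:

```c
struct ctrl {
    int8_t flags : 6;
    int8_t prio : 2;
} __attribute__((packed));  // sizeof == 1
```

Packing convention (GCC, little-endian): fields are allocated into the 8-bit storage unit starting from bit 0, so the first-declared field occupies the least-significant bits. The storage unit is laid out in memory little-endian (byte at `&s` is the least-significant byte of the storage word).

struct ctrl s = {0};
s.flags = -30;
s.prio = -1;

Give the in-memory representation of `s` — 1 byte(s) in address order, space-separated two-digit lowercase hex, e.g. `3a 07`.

flags (6b) val=-30 bits=0x22 at bit 0: 0x22
prio (2b) val=-1 bits=0x3 at bit 6: 0xe2
word = 0xe2 → little-endian bytes:
  [0]=0xe2

e2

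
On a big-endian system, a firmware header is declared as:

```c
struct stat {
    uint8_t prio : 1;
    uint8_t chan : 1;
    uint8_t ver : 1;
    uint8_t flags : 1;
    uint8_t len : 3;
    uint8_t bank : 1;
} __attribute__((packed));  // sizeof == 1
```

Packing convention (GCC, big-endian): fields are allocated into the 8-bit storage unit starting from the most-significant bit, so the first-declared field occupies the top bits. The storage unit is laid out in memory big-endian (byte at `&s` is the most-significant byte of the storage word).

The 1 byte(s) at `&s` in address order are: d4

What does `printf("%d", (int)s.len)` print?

[0]=0xd4 (big-endian) → word 0xd4
prio:1 @ bit 7 → (0xd4>>7)&0x1 = 0x1
chan:1 @ bit 6 → (0xd4>>6)&0x1 = 0x1
ver:1 @ bit 5 → (0xd4>>5)&0x1 = 0x0
flags:1 @ bit 4 → (0xd4>>4)&0x1 = 0x1
len:3 @ bit 1 → (0xd4>>1)&0x7 = 0x2  ←
bank:1 @ bit 0 → (0xd4>>0)&0x1 = 0x0

2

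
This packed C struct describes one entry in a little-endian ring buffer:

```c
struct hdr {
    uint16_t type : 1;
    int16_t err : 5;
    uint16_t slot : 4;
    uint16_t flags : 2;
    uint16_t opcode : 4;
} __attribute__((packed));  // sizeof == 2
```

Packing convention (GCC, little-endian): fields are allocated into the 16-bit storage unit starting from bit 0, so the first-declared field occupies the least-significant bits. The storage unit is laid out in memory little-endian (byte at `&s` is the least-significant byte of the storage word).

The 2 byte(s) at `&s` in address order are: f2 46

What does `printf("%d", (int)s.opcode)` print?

4

[0]=0xf2 [1]=0x46 (little-endian) → word 0x46f2
type [0+:1] = (word>>0) & 0x1 = 0
err [1+:5] = (word>>1) & 0x1f = 25
slot [6+:4] = (word>>6) & 0xf = 11
flags [10+:2] = (word>>10) & 0x3 = 1
opcode [12+:4] = (word>>12) & 0xf = 4  ←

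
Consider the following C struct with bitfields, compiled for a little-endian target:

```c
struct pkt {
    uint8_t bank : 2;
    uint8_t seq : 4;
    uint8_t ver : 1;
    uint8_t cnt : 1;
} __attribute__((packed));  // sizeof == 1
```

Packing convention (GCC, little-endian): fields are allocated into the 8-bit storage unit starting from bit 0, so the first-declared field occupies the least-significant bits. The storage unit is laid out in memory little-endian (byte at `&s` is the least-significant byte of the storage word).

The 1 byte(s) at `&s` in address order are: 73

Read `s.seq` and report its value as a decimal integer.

12

[0]=0x73 (little-endian) → word 0x73
bank [0+:2] = (word>>0) & 0x3 = 3
seq [2+:4] = (word>>2) & 0xf = 12  ←
ver [6+:1] = (word>>6) & 0x1 = 1
cnt [7+:1] = (word>>7) & 0x1 = 0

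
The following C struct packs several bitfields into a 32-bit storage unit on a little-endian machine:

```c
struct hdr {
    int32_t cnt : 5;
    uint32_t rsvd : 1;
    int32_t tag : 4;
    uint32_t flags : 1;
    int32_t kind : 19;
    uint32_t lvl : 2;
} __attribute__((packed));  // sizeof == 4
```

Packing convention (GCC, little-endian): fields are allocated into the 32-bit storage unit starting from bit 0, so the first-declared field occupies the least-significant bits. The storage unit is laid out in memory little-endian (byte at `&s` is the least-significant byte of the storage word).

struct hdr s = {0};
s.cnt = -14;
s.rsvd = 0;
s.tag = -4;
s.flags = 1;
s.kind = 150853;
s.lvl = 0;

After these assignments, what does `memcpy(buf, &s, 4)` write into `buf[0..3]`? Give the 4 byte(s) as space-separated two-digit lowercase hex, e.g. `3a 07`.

12 2f 6a 12

cnt (5b) val=-14 bits=0x12 at bit 0: 0x00000012
rsvd (1b) val=0 bits=0x0 at bit 5: 0x00000012
tag (4b) val=-4 bits=0xc at bit 6: 0x00000312
flags (1b) val=1 bits=0x1 at bit 10: 0x00000712
kind (19b) val=150853 bits=0x24d45 at bit 11: 0x126a2f12
lvl (2b) val=0 bits=0x0 at bit 30: 0x126a2f12
word = 0x126a2f12 → little-endian bytes:
  [0]=0x12  [1]=0x2f  [2]=0x6a  [3]=0x12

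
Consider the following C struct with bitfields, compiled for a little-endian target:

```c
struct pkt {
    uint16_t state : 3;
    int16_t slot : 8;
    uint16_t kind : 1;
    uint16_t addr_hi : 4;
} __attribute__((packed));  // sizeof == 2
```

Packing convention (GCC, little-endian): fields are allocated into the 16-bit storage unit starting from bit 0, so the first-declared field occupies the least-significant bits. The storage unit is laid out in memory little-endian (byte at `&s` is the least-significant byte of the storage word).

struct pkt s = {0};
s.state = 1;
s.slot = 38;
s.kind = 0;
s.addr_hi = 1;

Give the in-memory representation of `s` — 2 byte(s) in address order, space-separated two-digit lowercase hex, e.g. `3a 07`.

state (3b) val=1 bits=0x1 at bit 0: 0x0001
slot (8b) val=38 bits=0x26 at bit 3: 0x0131
kind (1b) val=0 bits=0x0 at bit 11: 0x0131
addr_hi (4b) val=1 bits=0x1 at bit 12: 0x1131
word = 0x1131 → little-endian bytes:
  [0]=0x31  [1]=0x11

31 11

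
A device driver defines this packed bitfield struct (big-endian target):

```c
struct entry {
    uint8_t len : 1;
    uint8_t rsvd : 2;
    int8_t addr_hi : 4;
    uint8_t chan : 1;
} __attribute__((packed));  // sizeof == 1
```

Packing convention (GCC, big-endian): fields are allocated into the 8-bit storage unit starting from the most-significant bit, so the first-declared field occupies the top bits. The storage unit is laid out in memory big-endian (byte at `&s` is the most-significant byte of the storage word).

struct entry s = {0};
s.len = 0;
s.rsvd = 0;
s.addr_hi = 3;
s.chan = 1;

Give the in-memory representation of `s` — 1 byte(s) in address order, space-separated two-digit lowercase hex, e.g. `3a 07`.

len (1b) val=0 bits=0x0 at bit 7: 0x00
rsvd (2b) val=0 bits=0x0 at bit 5: 0x00
addr_hi (4b) val=3 bits=0x3 at bit 1: 0x06
chan (1b) val=1 bits=0x1 at bit 0: 0x07
word = 0x07 → big-endian bytes:
  [0]=0x07

07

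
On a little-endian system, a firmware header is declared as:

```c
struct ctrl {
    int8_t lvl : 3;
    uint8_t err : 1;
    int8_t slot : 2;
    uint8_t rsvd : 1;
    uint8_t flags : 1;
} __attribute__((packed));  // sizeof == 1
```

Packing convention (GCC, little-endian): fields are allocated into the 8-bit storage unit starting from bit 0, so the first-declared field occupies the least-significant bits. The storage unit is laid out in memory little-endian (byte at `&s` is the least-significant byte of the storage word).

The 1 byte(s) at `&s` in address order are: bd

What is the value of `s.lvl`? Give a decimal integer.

-3

[0]=0xbd (little-endian) → word 0xbd
lvl [0+:3] = (word>>0) & 0x7 = 5  ←
err [3+:1] = (word>>3) & 0x1 = 1
slot [4+:2] = (word>>4) & 0x3 = 3
rsvd [6+:1] = (word>>6) & 0x1 = 0
flags [7+:1] = (word>>7) & 0x1 = 1
lvl signed 3b, MSB=1: 5 - 8 = -3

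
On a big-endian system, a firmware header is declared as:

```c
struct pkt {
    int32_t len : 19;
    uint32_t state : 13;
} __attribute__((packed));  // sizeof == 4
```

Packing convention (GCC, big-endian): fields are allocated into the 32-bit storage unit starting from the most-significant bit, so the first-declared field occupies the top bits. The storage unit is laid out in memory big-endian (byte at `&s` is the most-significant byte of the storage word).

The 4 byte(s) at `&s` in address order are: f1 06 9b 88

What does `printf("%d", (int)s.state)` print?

7048

[0]=0xf1 [1]=0x06 [2]=0x9b [3]=0x88 (big-endian) → word 0xf1069b88
len [13+:19] = (word>>13) & 0x7ffff = 493620
state [0+:13] = (word>>0) & 0x1fff = 7048  ←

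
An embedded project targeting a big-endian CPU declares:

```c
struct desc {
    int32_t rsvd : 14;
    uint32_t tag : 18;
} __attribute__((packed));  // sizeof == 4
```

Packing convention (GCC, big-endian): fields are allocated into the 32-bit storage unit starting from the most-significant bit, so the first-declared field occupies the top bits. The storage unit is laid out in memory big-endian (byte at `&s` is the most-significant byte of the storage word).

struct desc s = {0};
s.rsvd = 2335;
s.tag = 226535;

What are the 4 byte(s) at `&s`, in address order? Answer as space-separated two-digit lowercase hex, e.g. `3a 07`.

rsvd:14 = 2335 → 0x91f << 18 → word 0x247c0000
tag:18 = 226535 → 0x374e7 << 0 → word 0x247f74e7
word = 0x247f74e7 → big-endian bytes:
  [0]=0x24  [1]=0x7f  [2]=0x74  [3]=0xe7

24 7f 74 e7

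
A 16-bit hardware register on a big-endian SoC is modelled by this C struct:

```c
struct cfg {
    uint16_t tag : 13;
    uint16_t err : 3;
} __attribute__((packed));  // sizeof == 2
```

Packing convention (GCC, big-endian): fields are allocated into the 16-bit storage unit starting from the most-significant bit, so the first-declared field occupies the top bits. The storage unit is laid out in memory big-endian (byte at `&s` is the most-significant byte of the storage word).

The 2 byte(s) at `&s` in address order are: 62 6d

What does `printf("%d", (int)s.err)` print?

[0]=0x62 [1]=0x6d (big-endian) → word 0x626d
tag [3+:13] = (word>>3) & 0x1fff = 3149
err [0+:3] = (word>>0) & 0x7 = 5  ←

5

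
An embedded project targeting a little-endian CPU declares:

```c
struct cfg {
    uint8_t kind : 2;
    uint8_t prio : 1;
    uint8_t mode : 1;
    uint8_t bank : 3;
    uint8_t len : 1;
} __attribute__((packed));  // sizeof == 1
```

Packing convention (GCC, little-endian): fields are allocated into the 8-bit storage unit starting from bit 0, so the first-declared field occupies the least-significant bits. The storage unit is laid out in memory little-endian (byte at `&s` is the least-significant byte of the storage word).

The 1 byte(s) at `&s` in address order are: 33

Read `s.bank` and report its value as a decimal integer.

[0]=0x33 (little-endian) → word 0x33
kind [0+:2] = (word>>0) & 0x3 = 3
prio [2+:1] = (word>>2) & 0x1 = 0
mode [3+:1] = (word>>3) & 0x1 = 0
bank [4+:3] = (word>>4) & 0x7 = 3  ←
len [7+:1] = (word>>7) & 0x1 = 0

3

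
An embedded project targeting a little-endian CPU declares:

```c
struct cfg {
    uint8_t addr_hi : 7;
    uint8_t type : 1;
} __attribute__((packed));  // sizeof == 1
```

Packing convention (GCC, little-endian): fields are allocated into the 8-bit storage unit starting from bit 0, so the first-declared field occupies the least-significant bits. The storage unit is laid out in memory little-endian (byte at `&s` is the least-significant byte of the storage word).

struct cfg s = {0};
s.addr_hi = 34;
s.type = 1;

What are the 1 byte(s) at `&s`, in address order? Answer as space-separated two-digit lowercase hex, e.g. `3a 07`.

addr_hi (7b) val=34 bits=0x22 at bit 0: 0x22
type (1b) val=1 bits=0x1 at bit 7: 0xa2
word = 0xa2 → little-endian bytes:
  [0]=0xa2

a2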